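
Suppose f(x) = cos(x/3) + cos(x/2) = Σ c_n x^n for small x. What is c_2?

-13/72

Expand each term separately and add.
[x^0] = 2;  [x^1] = 0;  [x^2] = -13/72.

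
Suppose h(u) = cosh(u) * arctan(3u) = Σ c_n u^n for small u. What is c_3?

-15/2

Expand each factor separately, then convolve coefficients.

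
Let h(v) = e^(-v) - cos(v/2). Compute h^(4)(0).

Add the two expansions coefficient-wise.
The coefficient of v^4 in the expansion is 5/128, so h^(4)(0) = 4! * (5/128) = 15/16.

15/16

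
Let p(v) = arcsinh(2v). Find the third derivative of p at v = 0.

-8

Differentiate repeatedly and evaluate at the center.
The coefficient of v^3 in the expansion is -4/3, so p′′′(0) = 3! * (-4/3) = -8.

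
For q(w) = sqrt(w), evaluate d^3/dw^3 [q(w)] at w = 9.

1/648

The coefficient of (w - 9)^3 in the expansion is 1/3888, so q′′′(9) = 3! * (1/3888) = 1/648.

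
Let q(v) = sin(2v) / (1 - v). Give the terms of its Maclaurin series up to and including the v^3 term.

Use 1/(1 - r) = Σ r^k on the denominator, then take the Cauchy product.
[v^0] = 0;  [v^1] = 2;  [v^2] = 2;  [v^3] = 2/3.

2*v^3/3 + 2*v^2 + 2*v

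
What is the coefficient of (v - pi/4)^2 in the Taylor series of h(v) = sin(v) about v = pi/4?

-sqrt(2)/4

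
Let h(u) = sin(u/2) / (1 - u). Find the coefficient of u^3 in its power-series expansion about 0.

Expand each factor separately, then convolve coefficients.
h(0) = 0
h′(0) = 1/2
h′′(0) = 1
h′′′(0) = 23/8
So c_3 = h′′′(0)/3! = 23/48.

23/48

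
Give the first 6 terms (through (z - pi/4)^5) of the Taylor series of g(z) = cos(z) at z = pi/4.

g(pi/4) = sqrt(2)/2
g′(pi/4) = -sqrt(2)/2
g′′(pi/4) = -sqrt(2)/2
g′′′(pi/4) = sqrt(2)/2
g^(4)(pi/4) = sqrt(2)/2
g^(5)(pi/4) = -sqrt(2)/2

-sqrt(2)*(z - pi/4)^5/240 + sqrt(2)*(z - pi/4)^4/48 + sqrt(2)*(z - pi/4)^3/12 - sqrt(2)*(z - pi/4)^2/4 - sqrt(2)*(z - pi/4)/2 + sqrt(2)/2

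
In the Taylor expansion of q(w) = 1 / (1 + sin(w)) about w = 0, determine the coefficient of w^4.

2/3

Use the geometric series for the reciprocal, then substitute.
[w^0] = 1;  [w^1] = -1;  [w^2] = 1;  [w^3] = -5/6;  [w^4] = 2/3.
So c_4 = q^(4)(0)/4! = 2/3.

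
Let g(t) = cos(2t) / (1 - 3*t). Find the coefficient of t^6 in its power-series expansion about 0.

25781/45

Multiply the numerator's expansion by the denominator's geometric series.
[t^0] = 1;  [t^1] = 3;  [t^2] = 7;  [t^3] = 21;  [t^4] = 191/3;  [t^5] = 191;  [t^6] = 25781/45.
So c_6 = g^(6)(0)/6! = 25781/45.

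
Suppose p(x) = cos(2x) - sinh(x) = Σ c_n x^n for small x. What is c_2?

Add the two expansions coefficient-wise.
p(0) = 1
p′(0) = -1
p′′(0) = -4
So c_2 = p′′(0)/2! = -2.

-2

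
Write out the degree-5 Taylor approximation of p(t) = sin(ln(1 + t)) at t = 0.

Plug the Maclaurin series of the inner function into that of the outer and collect terms.
[t^0] = 0;  [t^1] = 1;  [t^2] = -1/2;  [t^3] = 1/6;  [t^4] = 0;  [t^5] = -1/12.

-t^5/12 + t^3/6 - t^2/2 + t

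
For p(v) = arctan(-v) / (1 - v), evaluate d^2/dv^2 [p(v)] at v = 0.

Multiply the numerator's expansion by the denominator's geometric series.
The coefficient of v^2 in the expansion is -1, so p′′(0) = 2! * (-1) = -2.

-2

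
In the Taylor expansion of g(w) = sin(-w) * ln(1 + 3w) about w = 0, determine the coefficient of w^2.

Take the Cauchy product of the two expansions.
[w^0] = 0;  [w^1] = 0;  [w^2] = -3.

-3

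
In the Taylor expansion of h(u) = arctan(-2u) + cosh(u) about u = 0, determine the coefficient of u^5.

-32/5

Add the two expansions coefficient-wise.
So c_5 = h^(5)(0)/5! = -32/5.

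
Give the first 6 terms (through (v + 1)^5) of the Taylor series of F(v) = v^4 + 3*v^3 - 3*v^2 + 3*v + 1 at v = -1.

Compute the successive derivatives at the expansion point and divide by k!.
F(-1) = -7
F′(-1) = 14
F′′(-1) = -12
F′′′(-1) = -6
F^(4)(-1) = 24
F^(5)(-1) = 0

(v + 1)^4 - (v + 1)^3 - 6*(v + 1)^2 + 14*(v + 1) - 7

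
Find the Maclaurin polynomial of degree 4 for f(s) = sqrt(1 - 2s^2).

f(0) = 1
f′(0) = 0
f′′(0) = -2
f′′′(0) = 0
f^(4)(0) = -12

-s^4/2 - s^2 + 1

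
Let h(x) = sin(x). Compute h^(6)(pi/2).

-1

Use the known series and substitute for the argument.
The coefficient of (x - pi/2)^6 in the expansion is -1/720, so h^(6)(pi/2) = 6! * (-1/720) = -1.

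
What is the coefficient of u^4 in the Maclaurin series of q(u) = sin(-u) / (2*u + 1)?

Expand 1/(denominator) as a geometric series and multiply by the numerator's series.
q(0) = 0
q′(0) = -1
q′′(0) = 4
q′′′(0) = -23
q^(4)(0) = 184
So c_4 = q^(4)(0)/4! = 23/3.

23/3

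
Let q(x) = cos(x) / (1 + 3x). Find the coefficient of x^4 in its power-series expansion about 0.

1837/24

Take the Cauchy product of the two expansions.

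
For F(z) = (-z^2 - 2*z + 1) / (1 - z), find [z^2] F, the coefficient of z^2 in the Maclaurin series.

Multiply each power in the prefactor through the base expansion.
[z^0] = 1;  [z^1] = -1;  [z^2] = -2.

-2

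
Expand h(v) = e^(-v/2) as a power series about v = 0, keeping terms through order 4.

v^4/384 - v^3/48 + v^2/8 - v/2 + 1

h(0) = 1
h′(0) = -1/2
h′′(0) = 1/4
h′′′(0) = -1/8
h^(4)(0) = 1/16
Then c_k = h^(k)(0)/k! gives each Taylor coefficient.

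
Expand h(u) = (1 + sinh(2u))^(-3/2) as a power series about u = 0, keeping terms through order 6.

14305*u^6/48 - 4881*u^5/40 + 395*u^4/8 - 39*u^3/2 + 15*u^2/2 - 3*u + 1

Compose series: expand the inner function first, then feed it into the outer expansion.
h(0) = 1
h′(0) = -3
h′′(0) = 15
h′′′(0) = -117
h^(4)(0) = 1185
h^(5)(0) = -14643
h^(6)(0) = 214575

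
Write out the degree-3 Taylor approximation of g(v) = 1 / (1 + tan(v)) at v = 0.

-4*v^3/3 + v^2 - v + 1

Use the geometric series for the reciprocal, then substitute.
g(0) = 1
g′(0) = -1
g′′(0) = 2
g′′′(0) = -8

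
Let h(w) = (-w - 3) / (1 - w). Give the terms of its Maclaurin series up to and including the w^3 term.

-4*w^3 - 4*w^2 - 4*w - 3

Distribute the polynomial across the series and collect like powers.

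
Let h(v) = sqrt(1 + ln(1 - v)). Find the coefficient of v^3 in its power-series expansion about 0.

-17/48

Substitute the inner expansion into the outer series and collect powers.
h(0) = 1
h′(0) = -1/2
h′′(0) = -3/4
h′′′(0) = -17/8
So c_3 = h′′′(0)/3! = -17/48.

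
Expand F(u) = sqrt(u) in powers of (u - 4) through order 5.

7*(u - 4)^5/131072 - 5*(u - 4)^4/16384 + (u - 4)^3/512 - (u - 4)^2/64 + (u - 4)/4 + 2

Use the known series and substitute for the argument.
F(4) = 2
F′(4) = 1/4
F′′(4) = -1/32
F′′′(4) = 3/256
F^(4)(4) = -15/2048
F^(5)(4) = 105/16384
The Taylor polynomial is Σ F^(k)(4)/k! · (u - 4)^k.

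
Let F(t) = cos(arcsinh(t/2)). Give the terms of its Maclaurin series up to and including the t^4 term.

5*t^4/384 - t^2/8 + 1

Compose series: expand the inner function first, then feed it into the outer expansion.
[t^0] = 1;  [t^1] = 0;  [t^2] = -1/8;  [t^3] = 0;  [t^4] = 5/384.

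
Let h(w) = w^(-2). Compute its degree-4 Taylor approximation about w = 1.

5*(w - 1)^4 - 4*(w - 1)^3 + 3*(w - 1)^2 - 2*(w - 1) + 1

h(1) = 1
h′(1) = -2
h′′(1) = 6
h′′′(1) = -24
h^(4)(1) = 120
The Taylor polynomial is Σ h^(k)(1)/k! · (w - 1)^k.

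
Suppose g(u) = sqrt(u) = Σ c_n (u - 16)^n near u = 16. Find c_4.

-5/2097152

c_4 = g^(4)(16)/4! = -5/2097152.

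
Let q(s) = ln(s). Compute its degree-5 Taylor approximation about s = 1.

(s - 1)^5/5 - (s - 1)^4/4 + (s - 1)^3/3 - (s - 1)^2/2 + (s - 1)

q(1) = 0
q′(1) = 1
q′′(1) = -1
q′′′(1) = 2
q^(4)(1) = -6
q^(5)(1) = 24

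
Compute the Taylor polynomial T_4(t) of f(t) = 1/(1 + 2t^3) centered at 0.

1 - 2*t^3

f(0) = 1
f′(0) = 0
f′′(0) = 0
f′′′(0) = -12
f^(4)(0) = 0
Then c_k = f^(k)(0)/k! gives each Taylor coefficient.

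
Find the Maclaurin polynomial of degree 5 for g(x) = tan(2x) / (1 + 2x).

704*x^5/15 - 64*x^4/3 + 32*x^3/3 - 4*x^2 + 2*x

Expand each factor separately, then convolve coefficients.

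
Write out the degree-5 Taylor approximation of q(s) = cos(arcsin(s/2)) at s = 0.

-s^4/128 - s^2/8 + 1

Compose series: expand the inner function first, then feed it into the outer expansion.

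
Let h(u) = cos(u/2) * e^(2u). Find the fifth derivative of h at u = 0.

101/8

Write out both Maclaurin series and multiply, keeping only the needed powers.
The coefficient of u^5 in the expansion is 101/960, so h^(5)(0) = 5! * (101/960) = 101/8.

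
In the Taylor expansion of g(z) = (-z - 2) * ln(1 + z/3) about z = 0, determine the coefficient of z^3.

Multiply each power in the prefactor through the base expansion.
g(0) = 0
g′(0) = -2/3
g′′(0) = -4/9
g′′′(0) = 5/27
The Taylor polynomial is Σ g^(k)(0)/k! · z^k.

5/162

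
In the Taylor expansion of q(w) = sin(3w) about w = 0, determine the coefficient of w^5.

81/40

[w^0] = 0;  [w^1] = 3;  [w^2] = 0;  [w^3] = -9/2;  [w^4] = 0;  [w^5] = 81/40.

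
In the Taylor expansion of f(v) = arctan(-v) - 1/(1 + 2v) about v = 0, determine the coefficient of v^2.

-4

Add the two expansions coefficient-wise.
[v^0] = -1;  [v^1] = 1;  [v^2] = -4.
So c_2 = f′′(0)/2! = -4.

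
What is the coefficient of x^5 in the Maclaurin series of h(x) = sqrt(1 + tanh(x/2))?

Let u equal the inner series; expand the outer function in u and truncate.
h(0) = 1
h′(0) = 1/4
h′′(0) = -1/16
h′′′(0) = -5/64
h^(4)(0) = 17/256
h^(5)(0) = 121/1024
Dividing each by k! gives the coefficients c_0, ..., c_5.

121/122880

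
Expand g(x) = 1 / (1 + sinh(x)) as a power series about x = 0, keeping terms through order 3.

-7*x^3/6 + x^2 - x + 1

Use the geometric series for the reciprocal, then substitute.
g(0) = 1
g′(0) = -1
g′′(0) = 2
g′′′(0) = -7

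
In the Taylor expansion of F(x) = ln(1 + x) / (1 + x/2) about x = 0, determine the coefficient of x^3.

5/6

Write out both Maclaurin series and multiply, keeping only the needed powers.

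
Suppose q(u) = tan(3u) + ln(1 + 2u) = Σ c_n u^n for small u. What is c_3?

35/3

Expand each term separately and add.
q(0) = 0
q′(0) = 5
q′′(0) = -4
q′′′(0) = 70
So c_3 = q′′′(0)/3! = 35/3.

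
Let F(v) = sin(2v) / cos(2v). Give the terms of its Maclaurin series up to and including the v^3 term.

8*v^3/3 + 2*v

Invert the denominator's series and multiply.
F(0) = 0
F′(0) = 2
F′′(0) = 0
F′′′(0) = 16
Dividing each by k! gives the coefficients c_0, ..., c_3.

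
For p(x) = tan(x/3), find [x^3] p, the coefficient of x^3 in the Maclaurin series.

1/81

[x^0] = 0;  [x^1] = 1/3;  [x^2] = 0;  [x^3] = 1/81.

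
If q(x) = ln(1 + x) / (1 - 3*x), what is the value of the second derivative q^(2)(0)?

5

Multiply the numerator's expansion by the denominator's geometric series.
The coefficient of x^2 in the expansion is 5/2, so q′′(0) = 2! * (5/2) = 5.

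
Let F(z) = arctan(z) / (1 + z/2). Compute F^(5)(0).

Multiply the two series term by term and collect like powers.
The coefficient of z^5 in the expansion is 43/240, so F^(5)(0) = 5! * (43/240) = 43/2.

43/2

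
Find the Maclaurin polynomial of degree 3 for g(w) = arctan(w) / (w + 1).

2*w^3/3 - w^2 + w

Use 1/(1 - r) = Σ r^k on the denominator, then take the Cauchy product.
g(0) = 0
g′(0) = 1
g′′(0) = -2
g′′′(0) = 4
The Taylor polynomial is Σ g^(k)(0)/k! · w^k.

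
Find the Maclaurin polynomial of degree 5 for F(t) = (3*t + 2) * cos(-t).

Shift and add copies of the series according to the polynomial's terms.
[t^0] = 2;  [t^1] = 3;  [t^2] = -1;  [t^3] = -3/2;  [t^4] = 1/12;  [t^5] = 1/8.

t^5/8 + t^4/12 - 3*t^3/2 - t^2 + 3*t + 2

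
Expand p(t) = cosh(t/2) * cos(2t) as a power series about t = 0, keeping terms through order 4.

Write out both Maclaurin series and multiply, keeping only the needed powers.
[t^0] = 1;  [t^1] = 0;  [t^2] = -15/8;  [t^3] = 0;  [t^4] = 161/384.

161*t^4/384 - 15*t^2/8 + 1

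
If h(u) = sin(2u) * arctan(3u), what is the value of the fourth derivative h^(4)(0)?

Multiply the two series term by term and collect like powers.
From the series, [u^4] h = -22; multiply by 4! = 24 to get -528.

-528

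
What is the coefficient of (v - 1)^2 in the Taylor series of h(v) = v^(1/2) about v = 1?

Differentiate repeatedly and evaluate at the center.
[(v - 1)^0] = 1;  [(v - 1)^1] = 1/2;  [(v - 1)^2] = -1/8.
So c_2 = h′′(1)/2! = -1/8.

-1/8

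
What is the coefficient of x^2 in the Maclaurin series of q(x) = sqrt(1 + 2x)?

Differentiate repeatedly and evaluate at the center.
[x^0] = 1;  [x^1] = 1;  [x^2] = -1/2.

-1/2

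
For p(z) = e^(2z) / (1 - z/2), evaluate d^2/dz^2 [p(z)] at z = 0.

Expand each factor separately, then convolve coefficients.
The coefficient of z^2 in the expansion is 13/4, so p′′(0) = 2! * (13/4) = 13/2.

13/2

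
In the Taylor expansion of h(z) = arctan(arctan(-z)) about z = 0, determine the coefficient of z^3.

Let u equal the inner series; expand the outer function in u and truncate.
[z^0] = 0;  [z^1] = -1;  [z^2] = 0;  [z^3] = 2/3.

2/3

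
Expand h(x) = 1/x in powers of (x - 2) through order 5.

[(x - 2)^0] = 1/2;  [(x - 2)^1] = -1/4;  [(x - 2)^2] = 1/8;  [(x - 2)^3] = -1/16;  [(x - 2)^4] = 1/32;  [(x - 2)^5] = -1/64.

-(x - 2)^5/64 + (x - 2)^4/32 - (x - 2)^3/16 + (x - 2)^2/8 - (x - 2)/4 + 1/2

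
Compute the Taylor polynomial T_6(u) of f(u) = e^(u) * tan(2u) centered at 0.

851*u^6/180 + 341*u^5/60 + 3*u^4 + 11*u^3/3 + 2*u^2 + 2*u

Multiply the two series term by term and collect like powers.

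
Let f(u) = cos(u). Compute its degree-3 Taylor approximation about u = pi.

[(u - pi)^0] = -1;  [(u - pi)^1] = 0;  [(u - pi)^2] = 1/2;  [(u - pi)^3] = 0.

(u - pi)^2/2 - 1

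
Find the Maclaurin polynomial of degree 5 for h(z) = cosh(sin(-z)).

-z^4/8 + z^2/2 + 1

Plug the Maclaurin series of the inner function into that of the outer and collect terms.
h(0) = 1
h′(0) = 0
h′′(0) = 1
h′′′(0) = 0
h^(4)(0) = -3
h^(5)(0) = 0
Then c_k = h^(k)(0)/k! gives each Taylor coefficient.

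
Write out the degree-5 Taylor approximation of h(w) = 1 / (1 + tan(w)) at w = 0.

Write 1/(1+u) = 1 - u + u^2 - u^3 + ... and substitute the series for u.
h(0) = 1
h′(0) = -1
h′′(0) = 2
h′′′(0) = -8
h^(4)(0) = 40
h^(5)(0) = -256

-32*w^5/15 + 5*w^4/3 - 4*w^3/3 + w^2 - w + 1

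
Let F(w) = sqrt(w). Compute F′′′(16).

The coefficient of (w - 16)^3 in the expansion is 1/16384, so F′′′(16) = 3! * (1/16384) = 3/8192.

3/8192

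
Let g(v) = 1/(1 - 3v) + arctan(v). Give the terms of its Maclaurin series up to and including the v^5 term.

Combine the two series term by term.
g(0) = 1
g′(0) = 4
g′′(0) = 18
g′′′(0) = 160
g^(4)(0) = 1944
g^(5)(0) = 29184
Dividing each by k! gives the coefficients c_0, ..., c_5.

1216*v^5/5 + 81*v^4 + 80*v^3/3 + 9*v^2 + 4*v + 1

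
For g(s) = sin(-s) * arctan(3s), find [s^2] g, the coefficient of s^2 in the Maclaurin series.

Take the Cauchy product of the two expansions.
g(0) = 0
g′(0) = 0
g′′(0) = -6
So c_2 = g′′(0)/2! = -3.

-3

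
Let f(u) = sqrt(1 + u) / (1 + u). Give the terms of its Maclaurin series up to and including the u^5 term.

Multiply the two series term by term and collect like powers.
f(0) = 1
f′(0) = -1/2
f′′(0) = 3/4
f′′′(0) = -15/8
f^(4)(0) = 105/16
f^(5)(0) = -945/32

-63*u^5/256 + 35*u^4/128 - 5*u^3/16 + 3*u^2/8 - u/2 + 1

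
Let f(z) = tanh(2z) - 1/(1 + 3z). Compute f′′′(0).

146

Add the two expansions coefficient-wise.
The coefficient of z^3 in the expansion is 73/3, so f′′′(0) = 3! * (73/3) = 146.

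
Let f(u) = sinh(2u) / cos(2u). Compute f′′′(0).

32

Invert the denominator's series and multiply.
The coefficient of u^3 in the expansion is 16/3, so f′′′(0) = 3! * (16/3) = 32.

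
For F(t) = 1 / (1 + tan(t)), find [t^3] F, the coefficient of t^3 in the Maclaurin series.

Use the geometric series for the reciprocal, then substitute.
F(0) = 1
F′(0) = -1
F′′(0) = 2
F′′′(0) = -8
So c_3 = F′′′(0)/3! = -4/3.

-4/3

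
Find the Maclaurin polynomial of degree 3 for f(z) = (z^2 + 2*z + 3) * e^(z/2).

Shift and add copies of the series according to the polynomial's terms.

13*z^3/16 + 19*z^2/8 + 7*z/2 + 3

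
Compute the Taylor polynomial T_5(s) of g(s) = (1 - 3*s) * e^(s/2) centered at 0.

-29*s^5/3840 - 23*s^4/384 - 17*s^3/48 - 11*s^2/8 - 5*s/2 + 1

Distribute the polynomial across the series and collect like powers.
[s^0] = 1;  [s^1] = -5/2;  [s^2] = -11/8;  [s^3] = -17/48;  [s^4] = -23/384;  [s^5] = -29/3840.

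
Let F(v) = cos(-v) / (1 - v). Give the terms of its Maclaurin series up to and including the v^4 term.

Take the Cauchy product of the two expansions.
F(0) = 1
F′(0) = 1
F′′(0) = 1
F′′′(0) = 3
F^(4)(0) = 13
Then c_k = F^(k)(0)/k! gives each Taylor coefficient.

13*v^4/24 + v^3/2 + v^2/2 + v + 1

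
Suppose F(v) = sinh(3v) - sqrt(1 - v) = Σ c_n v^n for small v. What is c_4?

5/128

Expand each term separately and add.
F(0) = -1
F′(0) = 7/2
F′′(0) = 1/4
F′′′(0) = 219/8
F^(4)(0) = 15/16
Dividing each by k! gives the coefficients c_0, ..., c_4.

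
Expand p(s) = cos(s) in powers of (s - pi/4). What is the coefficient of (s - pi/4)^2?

-sqrt(2)/4

p(pi/4) = sqrt(2)/2
p′(pi/4) = -sqrt(2)/2
p′′(pi/4) = -sqrt(2)/2
So c_2 = p′′(pi/4)/2! = -sqrt(2)/4.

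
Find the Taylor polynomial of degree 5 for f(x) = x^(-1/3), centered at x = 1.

[(x - 1)^0] = 1;  [(x - 1)^1] = -1/3;  [(x - 1)^2] = 2/9;  [(x - 1)^3] = -14/81;  [(x - 1)^4] = 35/243;  [(x - 1)^5] = -91/729.

-91*(x - 1)^5/729 + 35*(x - 1)^4/243 - 14*(x - 1)^3/81 + 2*(x - 1)^2/9 - (x - 1)/3 + 1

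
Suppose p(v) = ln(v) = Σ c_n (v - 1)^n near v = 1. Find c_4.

c_4 = p^(4)(1)/4! = -1/4.

-1/4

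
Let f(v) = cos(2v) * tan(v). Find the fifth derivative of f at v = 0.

16

Multiply the two series term by term and collect like powers.
The coefficient of v^5 in the expansion is 2/15, so f^(5)(0) = 5! * (2/15) = 16.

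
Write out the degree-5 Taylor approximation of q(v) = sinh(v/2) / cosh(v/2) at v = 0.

v^5/240 - v^3/24 + v/2

Write the quotient as an unknown series and match coefficients against numerator = denominator · series.
q(0) = 0
q′(0) = 1/2
q′′(0) = 0
q′′′(0) = -1/4
q^(4)(0) = 0
q^(5)(0) = 1/2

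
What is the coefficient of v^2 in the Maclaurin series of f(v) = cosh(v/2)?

Differentiate repeatedly and evaluate at the center.
[v^0] = 1;  [v^1] = 0;  [v^2] = 1/8.
So c_2 = f′′(0)/2! = 1/8.

1/8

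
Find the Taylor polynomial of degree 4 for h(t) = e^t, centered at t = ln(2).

[(t - ln(2))^0] = 2;  [(t - ln(2))^1] = 2;  [(t - ln(2))^2] = 1;  [(t - ln(2))^3] = 1/3;  [(t - ln(2))^4] = 1/12.

(t - ln(2))^4/12 + (t - ln(2))^3/3 + (t - ln(2))^2 + 2*(t - ln(2)) + 2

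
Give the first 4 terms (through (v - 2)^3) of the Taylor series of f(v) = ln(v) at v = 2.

f(2) = ln(2)
f′(2) = 1/2
f′′(2) = -1/4
f′′′(2) = 1/4
Dividing each by k! gives the coefficients c_0, ..., c_3.

(v - 2)^3/24 - (v - 2)^2/8 + (v - 2)/2 + ln(2)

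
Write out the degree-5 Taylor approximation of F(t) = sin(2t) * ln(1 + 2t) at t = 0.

-16*t^5/3 + 8*t^4/3 - 4*t^3 + 4*t^2

Expand each factor separately, then convolve coefficients.
F(0) = 0
F′(0) = 0
F′′(0) = 8
F′′′(0) = -24
F^(4)(0) = 64
F^(5)(0) = -640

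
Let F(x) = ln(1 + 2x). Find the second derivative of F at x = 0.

Apply the Taylor formula c_k = f^(k)(a)/k!.
From the series, [x^2] F = -2; multiply by 2! = 2 to get -4.

-4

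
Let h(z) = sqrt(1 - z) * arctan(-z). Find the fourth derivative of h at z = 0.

Expand each factor separately, then convolve coefficients.
The coefficient of z^4 in the expansion is -5/48, so h^(4)(0) = 4! * (-5/48) = -5/2.

-5/2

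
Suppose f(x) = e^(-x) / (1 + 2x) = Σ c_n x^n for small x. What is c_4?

Expand each factor separately, then convolve coefficients.

211/8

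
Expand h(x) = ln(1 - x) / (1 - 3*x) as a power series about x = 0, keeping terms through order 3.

Multiply the numerator's expansion by the denominator's geometric series.
h(0) = 0
h′(0) = -1
h′′(0) = -7
h′′′(0) = -65

-65*x^3/6 - 7*x^2/2 - x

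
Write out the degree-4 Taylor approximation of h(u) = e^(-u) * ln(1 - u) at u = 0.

-u^3/3 + u^2/2 - u

Take the Cauchy product of the two expansions.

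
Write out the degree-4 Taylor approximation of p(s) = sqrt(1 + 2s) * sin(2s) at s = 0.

-s^4/3 - 7*s^3/3 + 2*s^2 + 2*s

Multiply the two series term by term and collect like powers.
p(0) = 0
p′(0) = 2
p′′(0) = 4
p′′′(0) = -14
p^(4)(0) = -8
The Taylor polynomial is Σ p^(k)(0)/k! · s^k.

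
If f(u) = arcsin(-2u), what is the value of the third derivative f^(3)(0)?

Use the known series and substitute for the argument.
The coefficient of u^3 in the expansion is -4/3, so f′′′(0) = 3! * (-4/3) = -8.

-8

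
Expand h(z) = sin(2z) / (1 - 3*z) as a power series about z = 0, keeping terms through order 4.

Expand 1/(denominator) as a geometric series and multiply by the numerator's series.
[z^0] = 0;  [z^1] = 2;  [z^2] = 6;  [z^3] = 50/3;  [z^4] = 50.

50*z^4 + 50*z^3/3 + 6*z^2 + 2*z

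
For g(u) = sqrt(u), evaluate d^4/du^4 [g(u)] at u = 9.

The coefficient of (u - 9)^4 in the expansion is -5/279936, so g^(4)(9) = 4! * (-5/279936) = -5/11664.

-5/11664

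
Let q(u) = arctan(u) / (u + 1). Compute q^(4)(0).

-16

Multiply the numerator's expansion by the denominator's geometric series.
The coefficient of u^4 in the expansion is -2/3, so q^(4)(0) = 4! * (-2/3) = -16.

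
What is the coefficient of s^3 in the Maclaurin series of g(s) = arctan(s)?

-1/3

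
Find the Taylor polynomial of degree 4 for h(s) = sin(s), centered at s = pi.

(s - pi)^3/6 - (s - pi)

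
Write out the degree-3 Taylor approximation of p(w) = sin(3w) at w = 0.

[w^0] = 0;  [w^1] = 3;  [w^2] = 0;  [w^3] = -9/2.

-9*w^3/2 + 3*w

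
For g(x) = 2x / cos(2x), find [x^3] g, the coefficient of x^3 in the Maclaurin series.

4

Divide the numerator series by the denominator series (power-series long division).
g(0) = 0
g′(0) = 2
g′′(0) = 0
g′′′(0) = 24
Then c_k = g^(k)(0)/k! gives each Taylor coefficient.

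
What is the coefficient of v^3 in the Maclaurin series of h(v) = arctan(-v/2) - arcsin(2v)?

Expand each term separately and add.
h(0) = 0
h′(0) = -5/2
h′′(0) = 0
h′′′(0) = -31/4

-31/24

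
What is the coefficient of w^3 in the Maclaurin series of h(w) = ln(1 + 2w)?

8/3

h(0) = 0
h′(0) = 2
h′′(0) = -4
h′′′(0) = 16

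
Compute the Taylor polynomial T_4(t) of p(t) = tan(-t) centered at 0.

-t^3/3 - t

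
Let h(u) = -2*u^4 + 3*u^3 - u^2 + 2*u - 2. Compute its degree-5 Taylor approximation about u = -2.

-2*(u + 2)^4 + 19*(u + 2)^3 - 67*(u + 2)^2 + 106*(u + 2) - 66

h(-2) = -66
h′(-2) = 106
h′′(-2) = -134
h′′′(-2) = 114
h^(4)(-2) = -48
h^(5)(-2) = 0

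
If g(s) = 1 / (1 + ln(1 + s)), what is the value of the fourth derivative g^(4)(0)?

Use the geometric series for the reciprocal, then substitute.
The coefficient of s^4 in the expansion is 11/3, so g^(4)(0) = 4! * (11/3) = 88.

88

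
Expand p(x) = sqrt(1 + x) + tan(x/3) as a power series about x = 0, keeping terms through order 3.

Add the two expansions coefficient-wise.
p(0) = 1
p′(0) = 5/6
p′′(0) = -1/4
p′′′(0) = 97/216

97*x^3/1296 - x^2/8 + 5*x/6 + 1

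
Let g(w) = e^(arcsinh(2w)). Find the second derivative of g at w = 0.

Compose series: expand the inner function first, then feed it into the outer expansion.
The coefficient of w^2 in the expansion is 2, so g′′(0) = 2! * (2) = 4.

4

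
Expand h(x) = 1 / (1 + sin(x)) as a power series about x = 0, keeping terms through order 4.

2*x^4/3 - 5*x^3/6 + x^2 - x + 1

Expand as Σ (-1)^k u^k with u equal to the inner function's series.
[x^0] = 1;  [x^1] = -1;  [x^2] = 1;  [x^3] = -5/6;  [x^4] = 2/3.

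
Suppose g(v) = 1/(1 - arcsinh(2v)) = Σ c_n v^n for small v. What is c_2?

Let u equal the inner series; expand the outer function in u and truncate.
[v^0] = 1;  [v^1] = 2;  [v^2] = 4.

4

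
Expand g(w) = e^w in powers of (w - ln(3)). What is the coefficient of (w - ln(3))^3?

Compute the successive derivatives at the expansion point and divide by k!.
g(ln(3)) = 3
g′(ln(3)) = 3
g′′(ln(3)) = 3
g′′′(ln(3)) = 3

1/2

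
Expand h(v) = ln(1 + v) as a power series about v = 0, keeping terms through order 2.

-v^2/2 + v

Compute the successive derivatives at the expansion point and divide by k!.
[v^0] = 0;  [v^1] = 1;  [v^2] = -1/2.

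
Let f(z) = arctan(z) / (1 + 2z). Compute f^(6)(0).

-21408

Take the Cauchy product of the two expansions.
From the series, [z^6] f = -446/15; multiply by 6! = 720 to get -21408.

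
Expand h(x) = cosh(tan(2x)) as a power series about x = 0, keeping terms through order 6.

236*x^6/15 + 6*x^4 + 2*x^2 + 1

Compose series: expand the inner function first, then feed it into the outer expansion.
h(0) = 1
h′(0) = 0
h′′(0) = 4
h′′′(0) = 0
h^(4)(0) = 144
h^(5)(0) = 0
h^(6)(0) = 11328
The Taylor polynomial is Σ h^(k)(0)/k! · x^k.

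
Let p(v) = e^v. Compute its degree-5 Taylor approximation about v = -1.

[(v + 1)^0] = e^(-1);  [(v + 1)^1] = e^(-1);  [(v + 1)^2] = e^(-1)/2;  [(v + 1)^3] = e^(-1)/6;  [(v + 1)^4] = e^(-1)/24;  [(v + 1)^5] = e^(-1)/120.

(v + 1)^5*e^(-1)/120 + (v + 1)^4*e^(-1)/24 + (v + 1)^3*e^(-1)/6 + (v + 1)^2*e^(-1)/2 + (v + 1)*e^(-1) + e^(-1)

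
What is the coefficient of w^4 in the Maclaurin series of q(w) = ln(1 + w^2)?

Compute the successive derivatives at the expansion point and divide by k!.
[w^0] = 0;  [w^1] = 0;  [w^2] = 1;  [w^3] = 0;  [w^4] = -1/2.

-1/2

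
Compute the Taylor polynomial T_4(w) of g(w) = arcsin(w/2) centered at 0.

w^3/48 + w/2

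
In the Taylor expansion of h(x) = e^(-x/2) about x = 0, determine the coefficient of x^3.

-1/48

Use the known series and substitute for the argument.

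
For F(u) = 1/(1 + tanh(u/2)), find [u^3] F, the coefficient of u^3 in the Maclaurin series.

Compose series: expand the inner function first, then feed it into the outer expansion.
[u^0] = 1;  [u^1] = -1/2;  [u^2] = 1/4;  [u^3] = -1/12.
So c_3 = F′′′(0)/3! = -1/12.

-1/12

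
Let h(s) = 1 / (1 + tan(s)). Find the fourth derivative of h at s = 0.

Use the geometric series for the reciprocal, then substitute.
The coefficient of s^4 in the expansion is 5/3, so h^(4)(0) = 4! * (5/3) = 40.

40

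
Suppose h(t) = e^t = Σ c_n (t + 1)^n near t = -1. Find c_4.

h(-1) = e^(-1)
h′(-1) = e^(-1)
h′′(-1) = e^(-1)
h′′′(-1) = e^(-1)
h^(4)(-1) = e^(-1)

e^(-1)/24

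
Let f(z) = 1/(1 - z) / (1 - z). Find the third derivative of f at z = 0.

24

Take the Cauchy product of the two expansions.
The coefficient of z^3 in the expansion is 4, so f′′′(0) = 3! * (4) = 24.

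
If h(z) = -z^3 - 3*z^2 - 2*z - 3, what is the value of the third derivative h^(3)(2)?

The coefficient of (z - 2)^3 in the expansion is -1, so h′′′(2) = 3! * (-1) = -6.

-6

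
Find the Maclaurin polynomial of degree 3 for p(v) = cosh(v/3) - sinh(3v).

-9*v^3/2 + v^2/18 - 3*v + 1

Expand each term separately and add.
[v^0] = 1;  [v^1] = -3;  [v^2] = 1/18;  [v^3] = -9/2.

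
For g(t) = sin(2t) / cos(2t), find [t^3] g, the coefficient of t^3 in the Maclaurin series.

Invert the denominator's series and multiply.

8/3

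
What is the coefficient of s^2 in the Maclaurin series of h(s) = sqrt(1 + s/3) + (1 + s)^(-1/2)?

13/36

Add the two expansions coefficient-wise.
h(0) = 2
h′(0) = -1/3
h′′(0) = 13/18
So c_2 = h′′(0)/2! = 13/36.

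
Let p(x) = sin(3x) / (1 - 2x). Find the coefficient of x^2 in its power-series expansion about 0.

6

Write out both Maclaurin series and multiply, keeping only the needed powers.
p(0) = 0
p′(0) = 3
p′′(0) = 12
So c_2 = p′′(0)/2! = 6.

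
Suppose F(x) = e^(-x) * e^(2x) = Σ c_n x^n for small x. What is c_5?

Write out both Maclaurin series and multiply, keeping only the needed powers.
F(0) = 1
F′(0) = 1
F′′(0) = 1
F′′′(0) = 1
F^(4)(0) = 1
F^(5)(0) = 1

1/120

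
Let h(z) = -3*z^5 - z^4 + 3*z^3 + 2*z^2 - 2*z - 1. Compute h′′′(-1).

From the series, [(z + 1)^3] h = -23; multiply by 3! = 6 to get -138.

-138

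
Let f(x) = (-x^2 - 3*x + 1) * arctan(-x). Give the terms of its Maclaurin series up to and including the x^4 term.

Shift and add copies of the series according to the polynomial's terms.
f(0) = 0
f′(0) = -1
f′′(0) = 6
f′′′(0) = 8
f^(4)(0) = -24

-x^4 + 4*x^3/3 + 3*x^2 - x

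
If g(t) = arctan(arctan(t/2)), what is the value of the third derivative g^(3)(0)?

-1/2

Let u equal the inner series; expand the outer function in u and truncate.
From the series, [t^3] g = -1/12; multiply by 3! = 6 to get -1/2.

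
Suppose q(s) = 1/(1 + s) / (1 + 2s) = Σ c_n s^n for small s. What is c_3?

Expand each factor separately, then convolve coefficients.
q(0) = 1
q′(0) = -3
q′′(0) = 14
q′′′(0) = -90

-15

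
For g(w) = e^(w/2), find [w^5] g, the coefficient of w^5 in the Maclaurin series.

1/3840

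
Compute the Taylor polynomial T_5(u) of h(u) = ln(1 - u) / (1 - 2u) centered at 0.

Expand each factor separately, then convolve coefficients.
h(0) = 0
h′(0) = -1
h′′(0) = -5
h′′′(0) = -32
h^(4)(0) = -262
h^(5)(0) = -2644

-661*u^5/30 - 131*u^4/12 - 16*u^3/3 - 5*u^2/2 - u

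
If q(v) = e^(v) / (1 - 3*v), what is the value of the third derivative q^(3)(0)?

226

Use 1/(1 - r) = Σ r^k on the denominator, then take the Cauchy product.
From the series, [v^3] q = 113/3; multiply by 3! = 6 to get 226.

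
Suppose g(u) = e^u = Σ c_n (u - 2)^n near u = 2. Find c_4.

c_4 = g^(4)(2)/4! = e^(2)/24.

e^(2)/24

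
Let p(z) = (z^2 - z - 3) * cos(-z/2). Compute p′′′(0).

Shift and add copies of the series according to the polynomial's terms.
From the series, [z^3] p = 1/8; multiply by 3! = 6 to get 3/4.

3/4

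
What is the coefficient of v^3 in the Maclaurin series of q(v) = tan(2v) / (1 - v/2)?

19/6

Expand each factor separately, then convolve coefficients.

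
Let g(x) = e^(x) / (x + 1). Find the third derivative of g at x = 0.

-2

Expand 1/(denominator) as a geometric series and multiply by the numerator's series.
The coefficient of x^3 in the expansion is -1/3, so g′′′(0) = 3! * (-1/3) = -2.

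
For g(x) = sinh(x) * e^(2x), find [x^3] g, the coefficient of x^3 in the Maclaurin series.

Multiply the two series term by term and collect like powers.
So c_3 = g′′′(0)/3! = 13/6.

13/6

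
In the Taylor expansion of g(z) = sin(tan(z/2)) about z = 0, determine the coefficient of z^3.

Let u equal the inner series; expand the outer function in u and truncate.
g(0) = 0
g′(0) = 1/2
g′′(0) = 0
g′′′(0) = 1/8
So c_3 = g′′′(0)/3! = 1/48.

1/48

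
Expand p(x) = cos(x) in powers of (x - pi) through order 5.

-(x - pi)^4/24 + (x - pi)^2/2 - 1

p(pi) = -1
p′(pi) = 0
p′′(pi) = 1
p′′′(pi) = 0
p^(4)(pi) = -1
p^(5)(pi) = 0
Dividing each by k! gives the coefficients c_0, ..., c_5.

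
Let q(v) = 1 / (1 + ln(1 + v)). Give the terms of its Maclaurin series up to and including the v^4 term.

11*v^4/3 - 7*v^3/3 + 3*v^2/2 - v + 1

Write 1/(1+u) = 1 - u + u^2 - u^3 + ... and substitute the series for u.
q(0) = 1
q′(0) = -1
q′′(0) = 3
q′′′(0) = -14
q^(4)(0) = 88
Then c_k = q^(k)(0)/k! gives each Taylor coefficient.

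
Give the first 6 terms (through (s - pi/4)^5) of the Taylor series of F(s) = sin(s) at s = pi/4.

sqrt(2)*(s - pi/4)^5/240 + sqrt(2)*(s - pi/4)^4/48 - sqrt(2)*(s - pi/4)^3/12 - sqrt(2)*(s - pi/4)^2/4 + sqrt(2)*(s - pi/4)/2 + sqrt(2)/2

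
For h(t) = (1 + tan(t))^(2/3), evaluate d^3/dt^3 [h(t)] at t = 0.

44/27

Substitute the inner expansion into the outer series and collect powers.
The coefficient of t^3 in the expansion is 22/81, so h′′′(0) = 3! * (22/81) = 44/27.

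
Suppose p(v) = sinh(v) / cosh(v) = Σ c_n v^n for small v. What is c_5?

2/15

Write the quotient as an unknown series and match coefficients against numerator = denominator · series.
p(0) = 0
p′(0) = 1
p′′(0) = 0
p′′′(0) = -2
p^(4)(0) = 0
p^(5)(0) = 16
The Taylor polynomial is Σ p^(k)(0)/k! · v^k.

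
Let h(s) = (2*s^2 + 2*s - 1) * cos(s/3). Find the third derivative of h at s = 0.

Multiply each power in the prefactor through the base expansion.
From the series, [s^3] h = -1/9; multiply by 3! = 6 to get -2/3.

-2/3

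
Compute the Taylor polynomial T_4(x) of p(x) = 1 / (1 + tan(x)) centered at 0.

Expand as Σ (-1)^k u^k with u equal to the inner function's series.
p(0) = 1
p′(0) = -1
p′′(0) = 2
p′′′(0) = -8
p^(4)(0) = 40

5*x^4/3 - 4*x^3/3 + x^2 - x + 1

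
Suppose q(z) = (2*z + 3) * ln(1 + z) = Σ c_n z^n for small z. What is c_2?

Multiply each power in the prefactor through the base expansion.
[z^0] = 0;  [z^1] = 3;  [z^2] = 1/2.

1/2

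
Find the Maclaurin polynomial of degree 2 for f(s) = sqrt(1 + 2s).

f(0) = 1
f′(0) = 1
f′′(0) = -1

-s^2/2 + s + 1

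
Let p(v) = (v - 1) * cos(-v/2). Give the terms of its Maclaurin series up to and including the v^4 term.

Multiply each power in the prefactor through the base expansion.
[v^0] = -1;  [v^1] = 1;  [v^2] = 1/8;  [v^3] = -1/8;  [v^4] = -1/384.

-v^4/384 - v^3/8 + v^2/8 + v - 1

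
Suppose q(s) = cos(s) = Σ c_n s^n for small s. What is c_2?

-1/2

Apply the Taylor formula c_k = f^(k)(a)/k!.
q(0) = 1
q′(0) = 0
q′′(0) = -1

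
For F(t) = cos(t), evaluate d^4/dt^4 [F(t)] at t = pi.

-1

From the series, [(t - pi)^4] F = -1/24; multiply by 4! = 24 to get -1.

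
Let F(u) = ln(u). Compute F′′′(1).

2

The coefficient of (u - 1)^3 in the expansion is 1/3, so F′′′(1) = 3! * (1/3) = 2.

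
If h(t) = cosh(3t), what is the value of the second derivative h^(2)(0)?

Apply the Taylor formula c_k = f^(k)(a)/k!.
The coefficient of t^2 in the expansion is 9/2, so h′′(0) = 2! * (9/2) = 9.

9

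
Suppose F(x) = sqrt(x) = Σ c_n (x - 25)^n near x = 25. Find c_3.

1/50000

c_3 = F′′′(25)/3! = 1/50000.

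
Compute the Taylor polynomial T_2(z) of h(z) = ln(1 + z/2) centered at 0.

-z^2/8 + z/2

h(0) = 0
h′(0) = 1/2
h′′(0) = -1/4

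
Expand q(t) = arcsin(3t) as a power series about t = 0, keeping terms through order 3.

9*t^3/2 + 3*t

q(0) = 0
q′(0) = 3
q′′(0) = 0
q′′′(0) = 27
The Taylor polynomial is Σ q^(k)(0)/k! · t^k.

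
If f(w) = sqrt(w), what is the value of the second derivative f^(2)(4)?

-1/32

The coefficient of (w - 4)^2 in the expansion is -1/64, so f′′(4) = 2! * (-1/64) = -1/32.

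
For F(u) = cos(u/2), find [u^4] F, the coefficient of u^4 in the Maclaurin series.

1/384

F(0) = 1
F′(0) = 0
F′′(0) = -1/4
F′′′(0) = 0
F^(4)(0) = 1/16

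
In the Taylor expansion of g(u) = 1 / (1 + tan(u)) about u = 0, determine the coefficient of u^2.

1

Write 1/(1+u) = 1 - u + u^2 - u^3 + ... and substitute the series for u.
g(0) = 1
g′(0) = -1
g′′(0) = 2
Dividing each by k! gives the coefficients c_0, ..., c_2.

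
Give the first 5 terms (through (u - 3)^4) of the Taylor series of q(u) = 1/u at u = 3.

(u - 3)^4/243 - (u - 3)^3/81 + (u - 3)^2/27 - (u - 3)/9 + 1/3

q(3) = 1/3
q′(3) = -1/9
q′′(3) = 2/27
q′′′(3) = -2/27
q^(4)(3) = 8/81
Then c_k = q^(k)(3)/k! gives each Taylor coefficient.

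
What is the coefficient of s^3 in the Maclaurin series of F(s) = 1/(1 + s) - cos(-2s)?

Add the two expansions coefficient-wise.
[s^0] = 0;  [s^1] = -1;  [s^2] = 3;  [s^3] = -1.

-1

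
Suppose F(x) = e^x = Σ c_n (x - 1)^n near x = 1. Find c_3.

F(1) = e
F′(1) = e
F′′(1) = e
F′′′(1) = e
So c_3 = F′′′(1)/3! = e/6.

e/6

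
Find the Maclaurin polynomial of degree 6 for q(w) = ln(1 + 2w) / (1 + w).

Write out both Maclaurin series and multiply, keeping only the needed powers.

-416*w^6/15 + 256*w^5/15 - 32*w^4/3 + 20*w^3/3 - 4*w^2 + 2*w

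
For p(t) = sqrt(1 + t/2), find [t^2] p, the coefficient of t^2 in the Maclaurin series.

-1/32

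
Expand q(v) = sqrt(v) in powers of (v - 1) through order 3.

(v - 1)^3/16 - (v - 1)^2/8 + (v - 1)/2 + 1

[(v - 1)^0] = 1;  [(v - 1)^1] = 1/2;  [(v - 1)^2] = -1/8;  [(v - 1)^3] = 1/16.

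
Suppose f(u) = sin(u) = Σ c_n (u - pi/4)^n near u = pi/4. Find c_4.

Use the known series and substitute for the argument.
f(pi/4) = sqrt(2)/2
f′(pi/4) = sqrt(2)/2
f′′(pi/4) = -sqrt(2)/2
f′′′(pi/4) = -sqrt(2)/2
f^(4)(pi/4) = sqrt(2)/2

sqrt(2)/48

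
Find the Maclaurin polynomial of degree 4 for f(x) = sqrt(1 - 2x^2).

-x^4/2 - x^2 + 1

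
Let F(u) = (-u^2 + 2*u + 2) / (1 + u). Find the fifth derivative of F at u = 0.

Multiply each power in the prefactor through the base expansion.
The coefficient of u^5 in the expansion is 1, so F^(5)(0) = 5! * (1) = 120.

120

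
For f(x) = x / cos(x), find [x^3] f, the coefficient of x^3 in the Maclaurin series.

Write the quotient as an unknown series and match coefficients against numerator = denominator · series.
f(0) = 0
f′(0) = 1
f′′(0) = 0
f′′′(0) = 3

1/2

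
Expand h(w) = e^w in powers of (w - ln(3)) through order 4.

(w - ln(3))^4/8 + (w - ln(3))^3/2 + 3*(w - ln(3))^2/2 + 3*(w - ln(3)) + 3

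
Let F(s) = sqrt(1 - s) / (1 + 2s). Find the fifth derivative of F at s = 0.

Take the Cauchy product of the two expansions.
From the series, [s^5] F = -10035/256; multiply by 5! = 120 to get -150525/32.

-150525/32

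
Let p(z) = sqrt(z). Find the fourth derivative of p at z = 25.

Use the known series and substitute for the argument.
The coefficient of (z - 25)^4 in the expansion is -1/2000000, so p^(4)(25) = 4! * (-1/2000000) = -3/250000.

-3/250000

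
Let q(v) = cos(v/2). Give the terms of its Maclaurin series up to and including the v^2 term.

[v^0] = 1;  [v^1] = 0;  [v^2] = -1/8.

1 - v^2/8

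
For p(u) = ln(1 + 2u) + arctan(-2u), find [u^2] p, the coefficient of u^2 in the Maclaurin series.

Add the two expansions coefficient-wise.
p(0) = 0
p′(0) = 0
p′′(0) = -4
Then c_k = p^(k)(0)/k! gives each Taylor coefficient.

-2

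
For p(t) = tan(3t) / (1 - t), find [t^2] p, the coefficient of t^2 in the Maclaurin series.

Multiply the two series term by term and collect like powers.
p(0) = 0
p′(0) = 3
p′′(0) = 6
So c_2 = p′′(0)/2! = 3.

3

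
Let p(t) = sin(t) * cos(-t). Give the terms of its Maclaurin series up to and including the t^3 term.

-2*t^3/3 + t

Expand each factor separately, then convolve coefficients.
p(0) = 0
p′(0) = 1
p′′(0) = 0
p′′′(0) = -4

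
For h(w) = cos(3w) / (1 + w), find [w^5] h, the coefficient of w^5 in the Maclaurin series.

1/8

Take the Cauchy product of the two expansions.
h(0) = 1
h′(0) = -1
h′′(0) = -7
h′′′(0) = 21
h^(4)(0) = -3
h^(5)(0) = 15
Dividing each by k! gives the coefficients c_0, ..., c_5.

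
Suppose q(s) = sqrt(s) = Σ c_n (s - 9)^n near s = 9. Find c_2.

[(s - 9)^0] = 3;  [(s - 9)^1] = 1/6;  [(s - 9)^2] = -1/216.
So c_2 = q′′(9)/2! = -1/216.

-1/216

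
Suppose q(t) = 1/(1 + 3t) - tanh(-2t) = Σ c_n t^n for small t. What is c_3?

Expand each term separately and add.
So c_3 = q′′′(0)/3! = -89/3.

-89/3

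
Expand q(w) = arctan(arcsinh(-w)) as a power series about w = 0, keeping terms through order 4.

w^3/2 - w

Let u equal the inner series; expand the outer function in u and truncate.
[w^0] = 0;  [w^1] = -1;  [w^2] = 0;  [w^3] = 1/2;  [w^4] = 0.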